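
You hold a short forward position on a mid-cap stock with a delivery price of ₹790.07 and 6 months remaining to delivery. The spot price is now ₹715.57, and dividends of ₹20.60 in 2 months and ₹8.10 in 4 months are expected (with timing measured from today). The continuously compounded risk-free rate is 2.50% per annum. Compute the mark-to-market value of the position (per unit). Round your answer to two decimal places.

₹93.23

PV(remaining dividends) I = 20.60·e^(−0.0250·2/12) + 8.10·e^(−0.0250·4/12) = 28.5471
Current forward F = (S − I)·e^(rT) = (715.57 − 28.5471)·e^(0.0250·6/12) = 687.0229 × 1.012578 = 695.6643
Value (long) = (F − K)·e^(−rT) = (695.6643 − 790.07) × 0.987578 = -93.2330
Short position value = −(long value) = ₹93.23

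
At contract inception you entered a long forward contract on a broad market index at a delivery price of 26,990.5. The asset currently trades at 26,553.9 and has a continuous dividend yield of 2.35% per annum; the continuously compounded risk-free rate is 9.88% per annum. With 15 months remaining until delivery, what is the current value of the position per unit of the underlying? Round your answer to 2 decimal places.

1930.44

Current fair forward for the remaining 15 months: F = S·e^((r − q)·T), (r − q) = 0.0988 − 0.0235 = 0.0753
F = 26553.9 · e^(0.0753 × 15/12) = 26553.9 × 1.09869707 = 29174.6921
Value of long forward = (F − K)·e^(−rT) = (29174.6921 − 26990.5) · e^(−0.0988·15/12)
= 2184.1921 × 0.88382164 = 1930.44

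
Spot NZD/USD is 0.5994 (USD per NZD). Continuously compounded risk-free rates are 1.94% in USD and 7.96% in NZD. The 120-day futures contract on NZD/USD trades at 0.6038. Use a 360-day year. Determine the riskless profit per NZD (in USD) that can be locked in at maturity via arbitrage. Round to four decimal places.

Fair futures: F* = S·e^(carry·T), with carry = (r_USD − r_NZD) = 0.0194 − 0.0796 = -0.0602
F* = 0.5994 · e^(-0.0602 × 120/360) = 0.5994 · e^-0.020067 = 0.5994 × 0.980133 = 0.5875
Market 0.6038 > fair 0.5875: forward overpriced → cash-and-carry (buy spot, short the forward).
At maturity, profit = |F_mkt − F*| = |0.6038 − 0.5875| = 0.0163 per NZD (in USD)

0.0163 per NZD (in USD)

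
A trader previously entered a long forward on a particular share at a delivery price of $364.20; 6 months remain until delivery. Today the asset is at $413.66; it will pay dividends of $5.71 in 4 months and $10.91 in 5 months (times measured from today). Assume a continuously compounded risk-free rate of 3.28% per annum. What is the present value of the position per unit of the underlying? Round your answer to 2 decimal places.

PV(remaining dividends) I = 5.71·e^(−0.0328·4/12) + 10.91·e^(−0.0328·5/12) = 16.4098
Current forward F = (S − I)·e^(rT) = (413.66 − 16.4098)·e^(0.0328·6/12) = 397.2502 × 1.016535 = 403.8187
Value (long) = (F − K)·e^(−rT) = (403.8187 − 364.20) × 0.983734 = 38.9743
Value = $38.97

$38.97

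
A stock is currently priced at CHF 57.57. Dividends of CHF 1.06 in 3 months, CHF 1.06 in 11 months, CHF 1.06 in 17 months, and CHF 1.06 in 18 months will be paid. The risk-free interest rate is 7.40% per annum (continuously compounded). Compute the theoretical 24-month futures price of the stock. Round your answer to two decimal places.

PV(dividends) I = 1.06·e^(−0.0740·3/12) + 1.06·e^(−0.0740·11/12) + 1.06·e^(−0.0740·17/12) + 1.06·e^(−0.0740·18/12)
I = 1.0406 + 0.9905 + 0.9545 + 0.9486 = 3.9342
F = (S − I)·e^(rT) = (57.57 − 3.9342) · e^(0.0740·24/12)
= 53.6358 · e^0.148000 = 53.6358 × 1.159513 = CHF 62.19

CHF 62.19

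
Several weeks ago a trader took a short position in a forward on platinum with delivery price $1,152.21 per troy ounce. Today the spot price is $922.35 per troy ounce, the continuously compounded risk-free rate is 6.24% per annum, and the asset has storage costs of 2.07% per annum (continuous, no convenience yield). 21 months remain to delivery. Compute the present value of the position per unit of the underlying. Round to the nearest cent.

Current fair forward for the remaining 21 months: F = S·e^((r + u)·T), (r + u) = 0.0624 + 0.0207 = 0.0831
F = 922.35 · e^(0.0831 × 21/12) = 922.35 × 1.156531 = 1066.7264
Value of long forward = (F − K)·e^(−rT) = (1066.7264 − 1152.21) · e^(−0.0624·21/12)
= -85.4836 × 0.896551 = -76.64
Short position value = −(long value) = $76.64

$76.64 per troy ounce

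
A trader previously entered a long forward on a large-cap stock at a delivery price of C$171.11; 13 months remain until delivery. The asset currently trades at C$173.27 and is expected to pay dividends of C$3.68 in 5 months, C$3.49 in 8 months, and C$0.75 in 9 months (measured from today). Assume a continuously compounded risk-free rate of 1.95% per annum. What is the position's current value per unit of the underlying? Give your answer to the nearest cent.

-C$2.10

PV(remaining dividends) I = 3.68·e^(−0.0195·5/12) + 3.49·e^(−0.0195·8/12) + 0.75·e^(−0.0195·9/12) = 7.8343
Current forward F = (S − I)·e^(rT) = (173.27 − 7.8343)·e^(0.0195·13/12) = 165.4357 × 1.021350 = 168.9678
Value (long) = (F − K)·e^(−rT) = (168.9678 − 171.11) × 0.979097 = -2.0974
Value = -C$2.10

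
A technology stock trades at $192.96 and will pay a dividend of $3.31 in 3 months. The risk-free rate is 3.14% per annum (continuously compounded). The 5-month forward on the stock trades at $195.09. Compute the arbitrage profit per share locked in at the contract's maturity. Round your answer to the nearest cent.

PV(dividends) I = 3.31·e^(−0.0314·3/12) = 3.2841
Fair forward F* = (S − I)·e^(rT) = (192.96 − 3.2841)·e^0.013083 = 189.6759 × 1.013169 = 192.1737
Market $195.09 > fair 192.1737: forward overpriced → cash-and-carry (borrow at r, buy the stock and collect the dividends, short the forward).
Profit at T = |F_mkt − F*| = |195.09 − 192.1737| = $2.92 per share

$2.92 per share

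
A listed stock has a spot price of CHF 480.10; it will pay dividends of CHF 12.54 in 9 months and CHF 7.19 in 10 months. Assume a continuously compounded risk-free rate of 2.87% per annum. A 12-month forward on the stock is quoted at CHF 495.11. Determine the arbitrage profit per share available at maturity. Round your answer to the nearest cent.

PV(dividends) I = 12.54·e^(−0.0287·9/12) + 7.19·e^(−0.0287·10/12) = 19.2930
Fair forward F* = (S − I)·e^(rT) = (480.10 − 19.2930)·e^0.028700 = 460.8070 × 1.029116 = 474.2239
Market CHF 495.11 > fair 474.2239: forward overpriced → cash-and-carry (borrow at r, buy the stock and collect the dividends, short the forward).
Profit at T = |F_mkt − F*| = |495.11 − 474.2239| = CHF 20.89 per share

CHF 20.89 per share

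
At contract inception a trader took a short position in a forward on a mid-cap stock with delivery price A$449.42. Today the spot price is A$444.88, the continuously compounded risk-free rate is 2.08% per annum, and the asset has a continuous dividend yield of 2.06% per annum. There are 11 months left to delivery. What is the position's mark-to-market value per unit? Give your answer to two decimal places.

A$4.37

Current fair forward for the remaining 11 months: F = S·e^((r − q)·T), (r − q) = 0.0208 − 0.0206 = 0.0002
F = 444.88 · e^(0.0002 × 11/12) = 444.88 × 1.000183 = 444.9614
Value of long forward = (F − K)·e^(−rT) = (444.9614 − 449.42) · e^(−0.0208·11/12)
= -4.4586 × 0.981114 = -4.37
Short position value = −(long value) = A$4.37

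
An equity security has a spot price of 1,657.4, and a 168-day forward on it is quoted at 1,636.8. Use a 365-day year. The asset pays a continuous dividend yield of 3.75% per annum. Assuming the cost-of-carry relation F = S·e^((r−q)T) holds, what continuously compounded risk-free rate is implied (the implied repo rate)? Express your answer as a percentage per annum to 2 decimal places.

1.03%

From F = S·e^((r−q)T): (r − q) = ln(F/S)/T
ln(1636.8/1657.4) = ln(0.987571) = -0.012507
(r − q) = -0.012507 / (168/365) = -0.027173
r = ln(F/S)/T + q = -0.027173 + 0.0375 = 0.010327
r = 1.03%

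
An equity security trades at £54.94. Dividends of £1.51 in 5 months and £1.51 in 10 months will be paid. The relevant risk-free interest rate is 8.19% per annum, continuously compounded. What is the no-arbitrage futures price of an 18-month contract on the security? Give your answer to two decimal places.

£58.88

PV(dividends) I = 1.51·e^(−0.0819·5/12) + 1.51·e^(−0.0819·10/12)
I = 1.4593 + 1.4104 = 2.8697
F = (S − I)·e^(rT) = (54.94 − 2.8697) · e^(0.0819·18/12)
= 52.0703 · e^0.122850 = 52.0703 × 1.130715 = £58.88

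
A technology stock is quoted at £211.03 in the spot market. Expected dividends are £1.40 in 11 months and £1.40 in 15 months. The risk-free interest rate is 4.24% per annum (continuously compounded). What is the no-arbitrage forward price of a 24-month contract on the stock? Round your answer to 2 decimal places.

£226.79

PV(dividends) I = 1.40·e^(−0.0424·11/12) + 1.40·e^(−0.0424·15/12)
I = 1.3466 + 1.3277 = 2.6743
F = (S − I)·e^(rT) = (211.03 − 2.6743) · e^(0.0424·24/12)
= 208.3557 · e^0.084800 = 208.3557 × 1.088499 = £226.79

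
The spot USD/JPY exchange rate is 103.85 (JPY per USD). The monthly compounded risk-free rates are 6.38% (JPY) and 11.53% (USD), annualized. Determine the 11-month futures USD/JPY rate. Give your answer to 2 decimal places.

By covered interest parity, F = S · (1+r_JPY/12)^(12T) / (1+r_USD/12)^(12T)
= 103.85 × 1.060063 / 1.110918 = 103.85 × 0.954223
F = 99.10 JPY per USD

99.10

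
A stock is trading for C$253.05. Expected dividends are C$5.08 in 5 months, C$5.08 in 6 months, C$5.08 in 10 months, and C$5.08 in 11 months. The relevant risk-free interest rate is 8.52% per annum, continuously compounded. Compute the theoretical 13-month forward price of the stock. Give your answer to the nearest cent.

C$256.46

PV(dividends) I = 5.08·e^(−0.0852·5/12) + 5.08·e^(−0.0852·6/12) + 5.08·e^(−0.0852·10/12) + 5.08·e^(−0.0852·11/12)
I = 4.9028 + 4.8681 + 4.7318 + 4.6983 = 19.2010
F = (S − I)·e^(rT) = (253.05 − 19.2010) · e^(0.0852·13/12)
= 233.8490 · e^0.092300 = 233.8490 × 1.096694 = C$256.46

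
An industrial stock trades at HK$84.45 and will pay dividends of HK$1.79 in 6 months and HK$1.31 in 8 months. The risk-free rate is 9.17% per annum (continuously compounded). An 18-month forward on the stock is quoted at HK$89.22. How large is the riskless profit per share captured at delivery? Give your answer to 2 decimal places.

PV(dividends) I = 1.79·e^(−0.0917·6/12) + 1.31·e^(−0.0917·8/12) = 2.9421
Fair forward F* = (S − I)·e^(rT) = (84.45 − 2.9421)·e^0.137550 = 81.5079 × 1.147459 = 93.5270
Market HK$89.22 < fair 93.5270: forward underpriced → reverse cash-and-carry (short the stock, invest proceeds at r, pay the dividends, go long the forward).
Profit at T = |F_mkt − F*| = |89.22 − 93.5270| = HK$4.31 per share

HK$4.31 per share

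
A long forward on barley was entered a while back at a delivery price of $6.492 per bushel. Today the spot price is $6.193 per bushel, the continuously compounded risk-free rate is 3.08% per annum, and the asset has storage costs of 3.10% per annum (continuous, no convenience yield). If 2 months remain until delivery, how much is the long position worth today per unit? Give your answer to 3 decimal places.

-$0.234 per bushel

Current fair forward for the remaining 2 months: F = S·e^((r + u)·T), (r + u) = 0.0308 + 0.0310 = 0.0618
F = 6.193 · e^(0.0618 × 2/12) = 6.193 × 1.010353 = 6.2571
Value of long forward = (F − K)·e^(−rT) = (6.2571 − 6.492) · e^(−0.0308·2/12)
= -0.2349 × 0.994880 = -0.234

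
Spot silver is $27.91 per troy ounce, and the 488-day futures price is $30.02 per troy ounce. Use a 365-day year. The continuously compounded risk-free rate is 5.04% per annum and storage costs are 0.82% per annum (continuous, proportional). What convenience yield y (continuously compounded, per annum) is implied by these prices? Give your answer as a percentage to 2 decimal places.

F = S·e^((r+u−y)T) ⇒ (r+u−y) = ln(F/S)/T
ln(30.02/27.91) = 0.072879; /T ⇒ 0.054510
y = r + u − ln(F/S)/T = 0.0504 + 0.0082 − 0.054510 = 0.004090
y = 0.41%

0.41%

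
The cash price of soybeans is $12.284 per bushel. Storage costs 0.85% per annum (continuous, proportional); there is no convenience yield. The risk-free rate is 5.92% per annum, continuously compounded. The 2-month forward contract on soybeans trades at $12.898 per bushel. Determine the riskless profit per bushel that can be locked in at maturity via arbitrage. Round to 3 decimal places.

$0.475 per bushel

Fair forward: F* = S·e^(carry·T), with carry = (r + u) = 0.0592 + 0.0085 = 0.0677
F* = 12.284 · e^(0.0677 × 2/12) = 12.284 · e^0.011283 = 12.284 × 1.011347 = $12.4234
Market $12.898 > fair $12.4234: forward overpriced → cash-and-carry (buy spot, short the forward).
At maturity, profit = |F_mkt − F*| = |12.898 − 12.4234| = $0.475 per bushel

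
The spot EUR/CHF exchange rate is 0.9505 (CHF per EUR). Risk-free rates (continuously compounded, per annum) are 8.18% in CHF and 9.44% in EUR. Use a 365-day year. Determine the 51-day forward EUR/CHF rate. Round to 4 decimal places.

0.9488

F = S·e^((r_CHF − r_EUR)T) = 0.9505 · e^((0.0818 − 0.0944) × 51/365)
= 0.9505 · e^-0.001761 = 0.9505 × 0.998241
F = 0.9488 CHF per EUR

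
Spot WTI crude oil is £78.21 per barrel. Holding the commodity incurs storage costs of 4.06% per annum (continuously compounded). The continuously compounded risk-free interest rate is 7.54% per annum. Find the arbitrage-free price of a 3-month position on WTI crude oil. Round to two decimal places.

Net carry = r + u − y = 0.0754 + 0.0406 − 0.0000 = 0.1160
F = S·e^((r+u−y)T) = 78.21 · e^(0.1160 × 3/12) = 78.21 · e^0.029000
= 78.21 × 1.029425 = £80.51 per barrel

£80.51 per barrel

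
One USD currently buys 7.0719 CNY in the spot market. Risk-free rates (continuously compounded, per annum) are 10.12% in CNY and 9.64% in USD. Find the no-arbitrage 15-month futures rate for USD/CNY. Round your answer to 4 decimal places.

7.1145

F = S·e^((r_CNY − r_USD)T) = 7.0719 · e^((0.1012 − 0.0964) × 15/12)
= 7.0719 · e^0.006000 = 7.0719 × 1.006018
F = 7.1145 CNY per USD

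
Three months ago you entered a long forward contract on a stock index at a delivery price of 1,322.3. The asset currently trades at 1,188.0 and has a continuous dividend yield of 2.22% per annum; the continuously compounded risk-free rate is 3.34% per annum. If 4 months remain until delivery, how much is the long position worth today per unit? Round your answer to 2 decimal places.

-128.42

Current fair forward for the remaining 4 months: F = S·e^((r − q)·T), (r − q) = 0.0334 − 0.0222 = 0.0112
F = 1188.0 · e^(0.0112 × 4/12) = 1188.0 × 1.00374031 = 1192.4435
Value of long forward = (F − K)·e^(−rT) = (1192.4435 − 1322.3) · e^(−0.0334·4/12)
= -129.8565 × 0.98892841 = -128.42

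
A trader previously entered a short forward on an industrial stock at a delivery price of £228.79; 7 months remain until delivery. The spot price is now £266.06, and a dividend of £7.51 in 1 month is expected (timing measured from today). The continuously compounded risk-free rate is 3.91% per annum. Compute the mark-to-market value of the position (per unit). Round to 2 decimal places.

-£34.94

PV(remaining dividends) I = 7.51·e^(−0.0391·1/12) = 7.4856
Current forward F = (S − I)·e^(rT) = (266.06 − 7.4856)·e^(0.0391·7/12) = 258.5744 × 1.023070 = 264.5397
Value (long) = (F − K)·e^(−rT) = (264.5397 − 228.79) × 0.977450 = 34.9435
Short position value = −(long value) = -£34.94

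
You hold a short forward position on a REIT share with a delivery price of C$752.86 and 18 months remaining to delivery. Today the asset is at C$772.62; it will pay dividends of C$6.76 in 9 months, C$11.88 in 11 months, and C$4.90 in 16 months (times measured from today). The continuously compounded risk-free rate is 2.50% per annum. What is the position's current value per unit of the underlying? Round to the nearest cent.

PV(remaining dividends) I = 6.76·e^(−0.0250·9/12) + 11.88·e^(−0.0250·11/12) + 4.90·e^(−0.0250·16/12) = 22.9846
Current forward F = (S − I)·e^(rT) = (772.62 − 22.9846)·e^(0.0250·18/12) = 749.6354 × 1.038212 = 778.2805
Value (long) = (F − K)·e^(−rT) = (778.2805 − 752.86) × 0.963194 = 24.4849
Short position value = −(long value) = -C$24.48

-C$24.48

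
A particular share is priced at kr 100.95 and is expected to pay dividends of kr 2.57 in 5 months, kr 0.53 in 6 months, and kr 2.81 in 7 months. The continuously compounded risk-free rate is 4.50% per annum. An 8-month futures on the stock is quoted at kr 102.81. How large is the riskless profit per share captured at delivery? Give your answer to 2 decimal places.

PV(dividends) I = 2.57·e^(−0.0450·5/12) + 0.53·e^(−0.0450·6/12) + 2.81·e^(−0.0450·7/12) = 5.7777
Fair futures F* = (S − I)·e^(rT) = (100.95 − 5.7777)·e^0.030000 = 95.1723 × 1.030455 = 98.0708
Market kr 102.81 > fair 98.0708: forward overpriced → cash-and-carry (borrow at r, buy the stock and collect the dividends, short the forward).
Profit at T = |F_mkt − F*| = |102.81 − 98.0708| = kr 4.74 per share

kr 4.74 per share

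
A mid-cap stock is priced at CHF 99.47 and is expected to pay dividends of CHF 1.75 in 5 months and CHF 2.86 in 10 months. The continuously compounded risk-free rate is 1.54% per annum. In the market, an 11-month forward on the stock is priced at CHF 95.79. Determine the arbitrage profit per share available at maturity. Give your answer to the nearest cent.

PV(dividends) I = 1.75·e^(−0.0154·5/12) + 2.86·e^(−0.0154·10/12) = 4.5623
Fair forward F* = (S − I)·e^(rT) = (99.47 − 4.5623)·e^0.014117 = 94.9077 × 1.014217 = 96.2570
Market CHF 95.79 < fair 96.2570: forward underpriced → reverse cash-and-carry (short the stock, invest proceeds at r, pay the dividends, go long the forward).
Profit at T = |F_mkt − F*| = |95.79 − 96.2570| = CHF 0.47 per share

CHF 0.47 per share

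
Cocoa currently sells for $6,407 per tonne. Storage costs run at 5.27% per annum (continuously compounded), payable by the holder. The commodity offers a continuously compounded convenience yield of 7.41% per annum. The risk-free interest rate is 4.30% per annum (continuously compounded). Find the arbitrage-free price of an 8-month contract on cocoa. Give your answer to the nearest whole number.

Net carry = r + u − y = 0.0430 + 0.0527 − 0.0741 = 0.0216
F = S·e^((r+u−y)T) = 6407 · e^(0.0216 × 8/12) = 6407 · e^0.014400
= 6407 × 1.014504 = $6,500 per tonne

$6,500 per tonne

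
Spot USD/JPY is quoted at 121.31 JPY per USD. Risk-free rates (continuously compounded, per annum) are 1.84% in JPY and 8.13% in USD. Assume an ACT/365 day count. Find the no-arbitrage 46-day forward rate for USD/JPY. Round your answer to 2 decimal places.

F = S·e^((r_JPY − r_USD)T) = 121.31 · e^((0.0184 − 0.0813) × 46/365)
= 121.31 · e^-0.007927 = 121.31 × 0.992104
F = 120.35 JPY per USD

120.35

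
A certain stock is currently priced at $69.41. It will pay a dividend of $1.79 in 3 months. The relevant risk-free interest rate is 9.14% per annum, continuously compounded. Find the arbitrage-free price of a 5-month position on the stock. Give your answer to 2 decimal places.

PV(dividends) I = 1.79·e^(−0.0914·3/12)
I = 1.7496
F = (S − I)·e^(rT) = (69.41 − 1.7496) · e^(0.0914·5/12)
= 67.6604 · e^0.038083 = 67.6604 × 1.038817 = $70.29

$70.29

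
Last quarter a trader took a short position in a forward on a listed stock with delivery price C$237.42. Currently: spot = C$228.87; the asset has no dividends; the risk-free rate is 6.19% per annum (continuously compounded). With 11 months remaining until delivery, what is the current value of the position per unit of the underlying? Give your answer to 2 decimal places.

-C$4.55

Current fair forward for the remaining 11 months: F = S·e^(r·T), r = 0.0619
F = 228.87 · e^(0.0619 × 11/12) = 228.87 × 1.058382 = 242.2319
Value of long forward = (F − K)·e^(−rT) = (242.2319 − 237.42) · e^(−0.0619·11/12)
= 4.8119 × 0.944838 = 4.55
Short position value = −(long value) = -C$4.55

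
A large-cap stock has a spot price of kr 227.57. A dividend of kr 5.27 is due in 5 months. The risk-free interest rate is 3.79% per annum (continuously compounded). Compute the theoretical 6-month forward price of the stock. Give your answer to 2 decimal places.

PV(dividends) I = 5.27·e^(−0.0379·5/12)
I = 5.1874
F = (S − I)·e^(rT) = (227.57 − 5.1874) · e^(0.0379·6/12)
= 222.3826 · e^0.018950 = 222.3826 × 1.019131 = kr 226.64

kr 226.64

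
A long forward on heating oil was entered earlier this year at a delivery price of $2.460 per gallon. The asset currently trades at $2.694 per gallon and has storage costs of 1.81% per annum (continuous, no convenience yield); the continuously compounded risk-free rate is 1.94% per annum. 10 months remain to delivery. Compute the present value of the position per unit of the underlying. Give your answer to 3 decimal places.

Current fair forward for the remaining 10 months: F = S·e^((r + u)·T), (r + u) = 0.0194 + 0.0181 = 0.0375
F = 2.694 · e^(0.0375 × 10/12) = 2.694 × 1.031743 = 2.7795
Value of long forward = (F − K)·e^(−rT) = (2.7795 − 2.460) · e^(−0.0194·10/12)
= 0.3195 × 0.983963 = 0.314

$0.314 per gallon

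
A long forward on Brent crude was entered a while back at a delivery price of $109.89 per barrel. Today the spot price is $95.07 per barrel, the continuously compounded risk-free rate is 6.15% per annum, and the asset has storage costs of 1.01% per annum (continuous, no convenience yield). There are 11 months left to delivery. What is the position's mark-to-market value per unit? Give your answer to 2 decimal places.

Current fair forward for the remaining 11 months: F = S·e^((r + u)·T), (r + u) = 0.0615 + 0.0101 = 0.0716
F = 95.07 · e^(0.0716 × 11/12) = 95.07 × 1.067835 = 101.5191
Value of long forward = (F − K)·e^(−rT) = (101.5191 − 109.89) · e^(−0.0615·11/12)
= -8.3709 × 0.945185 = -7.91

-$7.91 per barrel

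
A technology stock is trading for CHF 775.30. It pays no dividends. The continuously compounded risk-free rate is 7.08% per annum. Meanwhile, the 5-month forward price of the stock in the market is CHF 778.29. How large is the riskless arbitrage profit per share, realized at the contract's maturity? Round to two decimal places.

CHF 20.22 per share

Fair forward: F* = S·e^(carry·T), with carry = r = 0.0708
F* = 775.30 · e^(0.0708 × 5/12) = 775.30 · e^0.029500 = 775.30 × 1.029939 = CHF 798.5117
Market CHF 778.29 < fair CHF 798.5117: forward underpriced → reverse cash-and-carry (short spot, go long the forward).
At maturity, profit = |F_mkt − F*| = |778.29 − 798.5117| = CHF 20.22 per share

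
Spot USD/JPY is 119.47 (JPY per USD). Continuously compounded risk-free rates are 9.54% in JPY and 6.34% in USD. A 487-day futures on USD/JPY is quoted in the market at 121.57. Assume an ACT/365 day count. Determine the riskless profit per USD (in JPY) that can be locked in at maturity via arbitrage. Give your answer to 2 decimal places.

3.11 per USD (in JPY)

Fair futures: F* = S·e^(carry·T), with carry = (r_JPY − r_USD) = 0.0954 − 0.0634 = 0.0320
F* = 119.47 · e^(0.0320 × 487/365) = 119.47 · e^0.042696 = 119.47 × 1.043621 = 124.6814
Market 121.57 < fair 124.6814: forward underpriced → reverse cash-and-carry (short spot, go long the forward).
At maturity, profit = |F_mkt − F*| = |121.57 − 124.6814| = 3.11 per USD (in JPY)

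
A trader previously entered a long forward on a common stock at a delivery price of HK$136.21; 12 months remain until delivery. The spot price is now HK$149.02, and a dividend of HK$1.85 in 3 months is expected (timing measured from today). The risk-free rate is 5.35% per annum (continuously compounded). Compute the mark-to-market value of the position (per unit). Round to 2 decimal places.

HK$18.08

PV(remaining dividends) I = 1.85·e^(−0.0535·3/12) = 1.8254
Current forward F = (S − I)·e^(rT) = (149.02 − 1.8254)·e^(0.0535·12/12) = 147.1946 × 1.054957 = 155.2840
Value (long) = (F − K)·e^(−rT) = (155.2840 − 136.21) × 0.947906 = 18.0804
Value = HK$18.08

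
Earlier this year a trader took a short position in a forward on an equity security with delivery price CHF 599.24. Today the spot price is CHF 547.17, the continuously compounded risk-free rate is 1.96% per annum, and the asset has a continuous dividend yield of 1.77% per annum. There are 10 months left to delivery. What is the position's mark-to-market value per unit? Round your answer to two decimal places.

Current fair forward for the remaining 10 months: F = S·e^((r − q)·T), (r − q) = 0.0196 − 0.0177 = 0.0019
F = 547.17 · e^(0.0019 × 10/12) = 547.17 × 1.001585 = 548.0373
Value of long forward = (F − K)·e^(−rT) = (548.0373 − 599.24) · e^(−0.0196·10/12)
= -51.2027 × 0.983799 = -50.37
Short position value = −(long value) = CHF 50.37

CHF 50.37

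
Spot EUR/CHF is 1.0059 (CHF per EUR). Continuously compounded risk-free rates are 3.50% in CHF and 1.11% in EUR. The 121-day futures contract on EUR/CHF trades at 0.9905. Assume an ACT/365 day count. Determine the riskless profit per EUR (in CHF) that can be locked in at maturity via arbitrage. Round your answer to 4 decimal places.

Fair futures: F* = S·e^(carry·T), with carry = (r_CHF − r_EUR) = 0.0350 − 0.0111 = 0.0239
F* = 1.0059 · e^(0.0239 × 121/365) = 1.0059 · e^0.007923 = 1.0059 × 1.007954 = 1.0139
Market 0.9905 < fair 1.0139: forward underpriced → reverse cash-and-carry (short spot, go long the forward).
At maturity, profit = |F_mkt − F*| = |0.9905 − 1.0139| = 0.0234 per EUR (in CHF)

0.0234 per EUR (in CHF)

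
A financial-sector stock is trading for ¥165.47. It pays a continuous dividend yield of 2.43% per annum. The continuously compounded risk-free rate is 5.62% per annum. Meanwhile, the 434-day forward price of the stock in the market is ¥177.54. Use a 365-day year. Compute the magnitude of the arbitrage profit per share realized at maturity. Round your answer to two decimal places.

Fair forward: F* = S·e^(carry·T), with carry = (r − q) = 0.0562 − 0.0243 = 0.0319
F* = 165.47 · e^(0.0319 × 434/365) = 165.47 · e^0.037930 = 165.47 × 1.038659 = ¥171.8669
Market ¥177.54 > fair ¥171.8669: forward overpriced → cash-and-carry (buy spot, short the forward).
At maturity, profit = |F_mkt − F*| = |177.54 − 171.8669| = ¥5.67 per share

¥5.67 per share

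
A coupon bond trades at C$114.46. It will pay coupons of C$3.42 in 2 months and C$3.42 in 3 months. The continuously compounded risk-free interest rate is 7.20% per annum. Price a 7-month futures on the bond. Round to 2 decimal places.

C$112.34

PV(coupons) I = 3.42·e^(−0.0720·2/12) + 3.42·e^(−0.0720·3/12)
I = 3.3792 + 3.3590 = 6.7382
F = (S − I)·e^(rT) = (114.46 − 6.7382) · e^(0.0720·7/12)
= 107.7218 · e^0.042000 = 107.7218 × 1.042894 = C$112.34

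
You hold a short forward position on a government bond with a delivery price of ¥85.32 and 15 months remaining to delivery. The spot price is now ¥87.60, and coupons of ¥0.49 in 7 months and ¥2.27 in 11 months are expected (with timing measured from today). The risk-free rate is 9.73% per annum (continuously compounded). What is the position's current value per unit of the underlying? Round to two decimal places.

PV(remaining coupons) I = 0.49·e^(−0.0973·7/12) + 2.27·e^(−0.0973·11/12) = 2.5393
Current forward F = (S − I)·e^(rT) = (87.60 − 2.5393)·e^(0.0973·15/12) = 85.0607 × 1.129331 = 96.0617
Value (long) = (F − K)·e^(−rT) = (96.0617 − 85.32) × 0.885480 = 9.5116
Short position value = −(long value) = -¥9.51

-¥9.51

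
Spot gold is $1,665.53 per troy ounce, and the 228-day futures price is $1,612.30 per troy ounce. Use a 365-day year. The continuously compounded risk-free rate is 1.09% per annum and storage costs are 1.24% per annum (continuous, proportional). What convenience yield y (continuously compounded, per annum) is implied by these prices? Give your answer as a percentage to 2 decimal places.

F = S·e^((r+u−y)T) ⇒ (r+u−y) = ln(F/S)/T
ln(1612.30/1665.53) = -0.032482; /T ⇒ -0.052000
y = r + u − ln(F/S)/T = 0.0109 + 0.0124 + 0.052000 = 0.075300
y = 7.53%

7.53%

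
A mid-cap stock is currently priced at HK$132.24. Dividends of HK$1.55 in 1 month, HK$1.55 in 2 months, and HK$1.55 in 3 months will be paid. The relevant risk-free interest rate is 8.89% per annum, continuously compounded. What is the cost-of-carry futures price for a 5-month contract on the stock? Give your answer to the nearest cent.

PV(dividends) I = 1.55·e^(−0.0889·1/12) + 1.55·e^(−0.0889·2/12) + 1.55·e^(−0.0889·3/12)
I = 1.5386 + 1.5272 + 1.5159 = 4.5817
F = (S − I)·e^(rT) = (132.24 − 4.5817) · e^(0.0889·5/12)
= 127.6583 · e^0.037042 = 127.6583 × 1.037737 = HK$132.48

HK$132.48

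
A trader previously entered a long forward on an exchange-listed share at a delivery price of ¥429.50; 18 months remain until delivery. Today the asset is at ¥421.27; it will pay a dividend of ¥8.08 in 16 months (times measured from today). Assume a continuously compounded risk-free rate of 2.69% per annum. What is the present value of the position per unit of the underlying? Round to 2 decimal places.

¥0.96

PV(remaining dividends) I = 8.08·e^(−0.0269·16/12) = 7.7953
Current forward F = (S − I)·e^(rT) = (421.27 − 7.7953)·e^(0.0269·18/12) = 413.4747 × 1.041175 = 430.4995
Value (long) = (F − K)·e^(−rT) = (430.4995 − 429.50) × 0.960453 = 0.9600
Value = ¥0.96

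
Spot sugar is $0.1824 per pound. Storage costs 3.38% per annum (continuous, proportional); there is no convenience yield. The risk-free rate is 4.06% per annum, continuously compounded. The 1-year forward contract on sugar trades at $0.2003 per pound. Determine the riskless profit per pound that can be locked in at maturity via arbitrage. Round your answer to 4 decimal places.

Fair forward: F* = S·e^(carry·T), with carry = (r + u) = 0.0406 + 0.0338 = 0.0744
F* = 0.1824 · e^(0.0744 × 1) = 0.1824 · e^0.074400 = 0.1824 × 1.077238 = $0.1965
Market $0.2003 > fair $0.1965: forward overpriced → cash-and-carry (buy spot, short the forward).
At maturity, profit = |F_mkt − F*| = |0.2003 − 0.1965| = $0.0038 per pound

$0.0038 per pound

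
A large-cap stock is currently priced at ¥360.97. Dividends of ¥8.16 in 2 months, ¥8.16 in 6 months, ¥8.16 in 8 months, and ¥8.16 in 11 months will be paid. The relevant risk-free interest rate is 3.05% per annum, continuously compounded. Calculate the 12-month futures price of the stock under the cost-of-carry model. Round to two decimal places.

¥339.07

PV(dividends) I = 8.16·e^(−0.0305·2/12) + 8.16·e^(−0.0305·6/12) + 8.16·e^(−0.0305·8/12) + 8.16·e^(−0.0305·11/12)
I = 8.1186 + 8.0365 + 7.9958 + 7.9350 = 32.0859
F = (S − I)·e^(rT) = (360.97 − 32.0859) · e^(0.0305·12/12)
= 328.8841 · e^0.030500 = 328.8841 × 1.030970 = ¥339.07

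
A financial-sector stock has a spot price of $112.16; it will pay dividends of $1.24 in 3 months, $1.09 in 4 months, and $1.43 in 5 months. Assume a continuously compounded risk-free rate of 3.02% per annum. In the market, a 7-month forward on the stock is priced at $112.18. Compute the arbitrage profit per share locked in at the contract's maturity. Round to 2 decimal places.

PV(dividends) I = 1.24·e^(−0.0302·3/12) + 1.09·e^(−0.0302·4/12) + 1.43·e^(−0.0302·5/12) = 3.7219
Fair forward F* = (S − I)·e^(rT) = (112.16 − 3.7219)·e^0.017617 = 108.4381 × 1.017773 = 110.3654
Market $112.18 > fair 110.3654: forward overpriced → cash-and-carry (borrow at r, buy the stock and collect the dividends, short the forward).
Profit at T = |F_mkt − F*| = |112.18 − 110.3654| = $1.81 per share

$1.81 per share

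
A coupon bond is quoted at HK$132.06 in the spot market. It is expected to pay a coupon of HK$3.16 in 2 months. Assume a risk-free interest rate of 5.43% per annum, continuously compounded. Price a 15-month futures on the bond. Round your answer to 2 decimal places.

PV(coupons) I = 3.16·e^(−0.0543·2/12)
I = 3.1315
F = (S − I)·e^(rT) = (132.06 − 3.1315) · e^(0.0543·15/12)
= 128.9285 · e^0.067875 = 128.9285 × 1.070232 = HK$137.98

HK$137.98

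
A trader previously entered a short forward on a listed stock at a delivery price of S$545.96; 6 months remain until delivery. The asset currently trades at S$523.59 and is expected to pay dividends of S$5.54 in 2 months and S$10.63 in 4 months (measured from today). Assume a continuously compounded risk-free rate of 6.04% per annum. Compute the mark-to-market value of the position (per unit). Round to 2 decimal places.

PV(remaining dividends) I = 5.54·e^(−0.0604·2/12) + 10.63·e^(−0.0604·4/12) = 15.9026
Current forward F = (S − I)·e^(rT) = (523.59 − 15.9026)·e^(0.0604·6/12) = 507.6874 × 1.030661 = 523.2536
Value (long) = (F − K)·e^(−rT) = (523.2536 − 545.96) × 0.970251 = -22.0309
Short position value = −(long value) = S$22.03

S$22.03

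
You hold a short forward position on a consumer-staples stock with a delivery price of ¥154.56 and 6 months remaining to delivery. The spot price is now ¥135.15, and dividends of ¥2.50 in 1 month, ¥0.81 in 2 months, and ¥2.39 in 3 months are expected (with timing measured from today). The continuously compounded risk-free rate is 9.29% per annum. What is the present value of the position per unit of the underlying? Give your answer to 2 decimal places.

PV(remaining dividends) I = 2.50·e^(−0.0929·1/12) + 0.81·e^(−0.0929·2/12) + 2.39·e^(−0.0929·3/12) = 5.6134
Current forward F = (S − I)·e^(rT) = (135.15 − 5.6134)·e^(0.0929·6/12) = 129.5366 × 1.047546 = 135.6955
Value (long) = (F − K)·e^(−rT) = (135.6955 − 154.56) × 0.954612 = -18.0083
Short position value = −(long value) = ¥18.01

¥18.01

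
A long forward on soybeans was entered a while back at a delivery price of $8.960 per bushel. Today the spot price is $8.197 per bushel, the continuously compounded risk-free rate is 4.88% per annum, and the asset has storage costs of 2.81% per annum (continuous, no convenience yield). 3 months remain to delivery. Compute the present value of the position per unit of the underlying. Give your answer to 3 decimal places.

Current fair forward for the remaining 3 months: F = S·e^((r + u)·T), (r + u) = 0.0488 + 0.0281 = 0.0769
F = 8.197 · e^(0.0769 × 3/12) = 8.197 × 1.019411 = 8.3561
Value of long forward = (F − K)·e^(−rT) = (8.3561 − 8.960) · e^(−0.0488·3/12)
= -0.6039 × 0.987874 = -0.597

-$0.597 per bushel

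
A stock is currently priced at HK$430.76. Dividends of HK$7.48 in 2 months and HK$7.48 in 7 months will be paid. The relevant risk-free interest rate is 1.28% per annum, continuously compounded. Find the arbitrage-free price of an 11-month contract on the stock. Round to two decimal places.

PV(dividends) I = 7.48·e^(−0.0128·2/12) + 7.48·e^(−0.0128·7/12)
I = 7.4641 + 7.4244 = 14.8885
F = (S − I)·e^(rT) = (430.76 − 14.8885) · e^(0.0128·11/12)
= 415.8715 · e^0.011733 = 415.8715 × 1.011802 = HK$420.78

HK$420.78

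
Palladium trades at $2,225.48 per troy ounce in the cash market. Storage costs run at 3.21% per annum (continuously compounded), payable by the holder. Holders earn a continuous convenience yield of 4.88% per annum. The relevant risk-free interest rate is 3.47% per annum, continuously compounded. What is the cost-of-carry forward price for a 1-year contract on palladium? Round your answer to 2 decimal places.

$2,265.90 per troy ounce

Net carry = r + u − y = 0.0347 + 0.0321 − 0.0488 = 0.0180
F = S·e^((r+u−y)T) = 2225.48 · e^(0.0180 × 1) = 2225.48 · e^0.01800000
= 2225.48 × 1.01816298 = $2,265.90 per troy ounce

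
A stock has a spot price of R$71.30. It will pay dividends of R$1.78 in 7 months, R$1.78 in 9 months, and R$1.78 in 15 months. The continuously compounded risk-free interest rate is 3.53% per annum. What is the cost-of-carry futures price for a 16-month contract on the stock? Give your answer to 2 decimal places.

PV(dividends) I = 1.78·e^(−0.0353·7/12) + 1.78·e^(−0.0353·9/12) + 1.78·e^(−0.0353·15/12)
I = 1.7437 + 1.7335 + 1.7032 = 5.1804
F = (S − I)·e^(rT) = (71.30 − 5.1804) · e^(0.0353·16/12)
= 66.1196 · e^0.047067 = 66.1196 × 1.048192 = R$69.31

R$69.31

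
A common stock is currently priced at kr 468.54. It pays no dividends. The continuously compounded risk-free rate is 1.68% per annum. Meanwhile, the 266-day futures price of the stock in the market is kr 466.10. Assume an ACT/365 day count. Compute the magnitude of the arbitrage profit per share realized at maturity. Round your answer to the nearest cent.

kr 8.21 per share

Fair futures: F* = S·e^(carry·T), with carry = r = 0.0168
F* = 468.54 · e^(0.0168 × 266/365) = 468.54 · e^0.012243 = 468.54 × 1.012318 = kr 474.3115
Market kr 466.10 < fair kr 474.3115: forward underpriced → reverse cash-and-carry (short spot, go long the forward).
At maturity, profit = |F_mkt − F*| = |466.10 − 474.3115| = kr 8.21 per share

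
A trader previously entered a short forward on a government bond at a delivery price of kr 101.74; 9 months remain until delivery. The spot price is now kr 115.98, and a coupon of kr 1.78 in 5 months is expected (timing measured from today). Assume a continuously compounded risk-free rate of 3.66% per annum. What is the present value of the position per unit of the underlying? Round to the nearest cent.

PV(remaining coupons) I = 1.78·e^(−0.0366·5/12) = 1.7531
Current forward F = (S − I)·e^(rT) = (115.98 − 1.7531)·e^(0.0366·9/12) = 114.2269 × 1.027830 = 117.4058
Value (long) = (F − K)·e^(−rT) = (117.4058 − 101.74) × 0.972923 = 15.2416
Short position value = −(long value) = -kr 15.24

-kr 15.24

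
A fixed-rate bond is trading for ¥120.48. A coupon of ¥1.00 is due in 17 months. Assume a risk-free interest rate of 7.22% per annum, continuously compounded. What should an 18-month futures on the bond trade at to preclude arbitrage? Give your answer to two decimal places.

PV(coupons) I = 1.00·e^(−0.0722·17/12)
I = 0.9028
F = (S − I)·e^(rT) = (120.48 − 0.9028) · e^(0.0722·18/12)
= 119.5772 · e^0.108300 = 119.5772 × 1.114382 = ¥133.25

¥133.25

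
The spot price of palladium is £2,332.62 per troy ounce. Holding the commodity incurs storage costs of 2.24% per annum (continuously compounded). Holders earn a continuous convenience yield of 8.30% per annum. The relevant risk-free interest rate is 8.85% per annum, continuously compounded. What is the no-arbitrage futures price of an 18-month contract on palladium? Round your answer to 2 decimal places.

Net carry = r + u − y = 0.0885 + 0.0224 − 0.0830 = 0.0279
F = S·e^((r+u−y)T) = 2332.62 · e^(0.0279 × 18/12) = 2332.62 · e^0.04185000
= 2332.62 × 1.04273806 = £2,432.31 per troy ounce

£2,432.31 per troy ounce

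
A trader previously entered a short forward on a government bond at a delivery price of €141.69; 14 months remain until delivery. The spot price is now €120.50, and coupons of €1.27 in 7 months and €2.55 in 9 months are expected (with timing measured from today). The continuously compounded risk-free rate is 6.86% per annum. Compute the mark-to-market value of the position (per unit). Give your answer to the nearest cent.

PV(remaining coupons) I = 1.27·e^(−0.0686·7/12) + 2.55·e^(−0.0686·9/12) = 3.6423
Current forward F = (S − I)·e^(rT) = (120.50 − 3.6423)·e^(0.0686·14/12) = 116.8577 × 1.083323 = 126.5946
Value (long) = (F − K)·e^(−rT) = (126.5946 − 141.69) × 0.923086 = -13.9344
Short position value = −(long value) = €13.93

€13.93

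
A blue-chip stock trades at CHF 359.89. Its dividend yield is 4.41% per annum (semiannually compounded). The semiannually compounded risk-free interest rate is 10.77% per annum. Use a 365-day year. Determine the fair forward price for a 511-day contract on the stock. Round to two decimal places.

CHF 392.13

F = S · (1+r/2)^(2T) / (1+q/2)^(2T)
= 359.89 × 1.158192 / 1.062972 = 359.89 × 1.089579
F = CHF 392.13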